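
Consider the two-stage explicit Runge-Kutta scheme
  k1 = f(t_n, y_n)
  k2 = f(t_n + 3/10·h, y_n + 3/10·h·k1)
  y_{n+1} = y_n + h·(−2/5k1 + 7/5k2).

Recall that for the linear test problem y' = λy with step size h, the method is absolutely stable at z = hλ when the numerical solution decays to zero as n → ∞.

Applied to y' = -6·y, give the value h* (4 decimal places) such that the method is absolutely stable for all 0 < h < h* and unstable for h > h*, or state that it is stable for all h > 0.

With y'=λy (z=hλ):
  k1=λy_n ⇒ h·k1=z·y_n;  k2=λ(1+3/10z)y_n ⇒ h·k2=z(1+3/10z)y_n
  y_{n+1}/y_n = 1 − 2/5z + 7/5z(1+3/10z) = 1 + z + 21/50z²
  R(z) = 1 + z + 21/50z².

Boundary: |R(x)|=1, x<0.
x=-0.74: |R|=0.4900
R=1: x+21/50x²=0 ⇒ x=−50/21=-2.3810; min R=1−1/(4·21/50)=0.4048>−1
Confirm numerically:
  x=-1.928: |R|=0.63322 <1
  x=-1.762: |R|=0.54195 <1
  x=-1.213: |R|=0.40497 <1
  x=-1.153: |R|=0.40535 <1
  x=-2.976: |R|=1.74376 >1
  x=-2.808: |R|=1.50364 >1
  x=-2.736: |R|=1.40799 >1
So |R|<1 on (-2.3810, 0).

(-2.3810,0); λ=-6 ⇒ h* = (50/21)/6 = 0.3968.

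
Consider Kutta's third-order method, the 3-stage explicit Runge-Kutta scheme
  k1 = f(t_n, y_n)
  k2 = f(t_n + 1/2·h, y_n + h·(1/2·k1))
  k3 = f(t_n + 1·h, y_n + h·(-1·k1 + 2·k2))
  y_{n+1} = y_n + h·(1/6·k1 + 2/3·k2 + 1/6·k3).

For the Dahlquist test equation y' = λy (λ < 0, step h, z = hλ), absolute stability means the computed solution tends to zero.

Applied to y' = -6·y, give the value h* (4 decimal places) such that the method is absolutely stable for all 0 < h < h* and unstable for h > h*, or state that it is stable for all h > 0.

Test eqn y'=λy, z=hλ:
  order 3, 3-stage ⇒ R(z)=1+z+z^2/2+z^3/6
  (e.g. R(-0.34)=0.71125, |R|=0.71125)

Find x<0 with |R(x)|<1.
x=-0.34: |R|=0.7112
|R(-1.12)|=0.2730 |R(-0.96)|=0.3533 |R(-0.51)|=0.5979
Bisect:
  x_lo=-3.3281 |R|=2.9337  x_hi=-0.1324 |R|=0.8760
  mid=-1.73024 |R|=0.09668 →hi
  mid=-2.52916 |R|=1.02719 →lo
  mid=-2.12970 |R|=0.47180 →hi
  mid=-2.32943 |R|=0.72298 →hi
  mid=-2.42929 |R|=0.86796 →hi
  mid=-2.47922 |R|=0.94573 →hi
  mid=-2.50419 |R|=0.98599 →hi
  mid=-2.51667 |R|=1.00647 →lo
  ...
  [-2.51277,-2.51258] ⇒ x*=-2.5127
So |R|<1 on (-2.5127, 0).

(-2.5127,0); λ=-6 ⇒ h* = 0.4188.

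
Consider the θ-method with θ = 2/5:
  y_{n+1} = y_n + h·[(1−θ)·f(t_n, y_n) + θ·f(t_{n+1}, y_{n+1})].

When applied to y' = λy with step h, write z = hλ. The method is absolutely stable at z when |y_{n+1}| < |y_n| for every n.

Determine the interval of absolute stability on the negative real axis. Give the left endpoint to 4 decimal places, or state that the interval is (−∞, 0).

z∈(-10.0000,0).

With y'=λy (z=hλ):
  y_{n+1} = y_n + z·[3/5·y_n + 2/5·y_{n+1}] ⇒ (1 − 2/5z)y_{n+1} = (1 + 3/5z)y_n
  R(z) = (1 + 3/5z)/(1 − 2/5z).

Find x<0 with |R(x)|<1.
x=-0.48: |R|=0.5973
R=−1: 1+3/5x = −1+2/5x ⇒ -1/5x=2 ⇒ x=2/(-1/5)=-10.0000
Confirm numerically:
  x=-9.441: |R|=0.97659 <1
  x=-8.615: |R|=0.93770 <1
  x=-6.949: |R|=0.83855 <1
  x=-5.546: |R|=0.72322 <1
  x=-10.544: |R|=1.02085 >1
  x=-10.213: |R|=1.00838 >1
So |R|<1 on (-10.0000, 0).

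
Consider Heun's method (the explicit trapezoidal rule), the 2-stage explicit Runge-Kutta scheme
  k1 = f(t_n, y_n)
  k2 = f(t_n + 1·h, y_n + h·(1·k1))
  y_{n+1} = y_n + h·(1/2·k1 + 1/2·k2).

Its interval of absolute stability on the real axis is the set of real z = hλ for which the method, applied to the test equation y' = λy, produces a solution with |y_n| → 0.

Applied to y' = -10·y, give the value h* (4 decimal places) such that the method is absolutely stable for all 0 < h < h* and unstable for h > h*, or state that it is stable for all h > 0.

(-2.0000,0); λ=-10 ⇒ h* = 0.2000.

On y'=λy, z=hλ:
  order 2, 2-stage ⇒ R(z)=1+z+z^2/2
  (e.g. R(-0.37)=0.69845, |R|=0.69845)

Need |R(x)|<1, x<0.
x=-0.37: |R|=0.6985
|R(-2.03)|=1.0304 |R(-1.64)|=0.7048 |R(-1.55)|=0.6513
Bisect:
  x_lo=-2.3530 |R|=1.4153  x_hi=-0.2529 |R|=0.7791
  mid=-1.30295 |R|=0.54589 →hi
  mid=-1.82799 |R|=0.84278 →hi
  mid=-2.09051 |R|=1.09461 →lo
  mid=-1.95925 |R|=0.96008 →hi
  mid=-2.02488 |R|=1.02519 →lo
  mid=-1.99207 |R|=0.99210 →hi
  mid=-2.00847 |R|=1.00851 →lo
  mid=-2.00027 |R|=1.00027 →lo
  mid=-1.99617 |R|=0.99618 →hi
  mid=-1.99822 |R|=0.99822 →hi
  ...
  [-2.00001,-1.99989] ⇒ x*=-2.0000
Stable set (-2.0000, 0).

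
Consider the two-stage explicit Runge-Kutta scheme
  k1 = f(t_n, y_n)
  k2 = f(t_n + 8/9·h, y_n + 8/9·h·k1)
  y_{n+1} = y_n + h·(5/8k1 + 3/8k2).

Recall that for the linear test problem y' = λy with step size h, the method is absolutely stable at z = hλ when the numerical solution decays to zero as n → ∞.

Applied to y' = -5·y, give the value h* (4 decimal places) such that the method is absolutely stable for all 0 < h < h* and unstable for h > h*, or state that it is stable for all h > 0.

Test eqn y'=λy, z=hλ:
  k1=λy_n ⇒ h·k1=z·y_n;  k2=λ(1+8/9z)y_n ⇒ h·k2=z(1+8/9z)y_n
  y_{n+1}/y_n = 1 + 5/8z + 3/8z(1+8/9z) = 1 + z + 1/3z²
  so R(z) = 1 + z + 1/3z².

Need |R(x)|<1, x<0.
x=-1.7: |R|=0.2633
R=1: x+1/3x²=0 ⇒ x=−3=-3.0000; min R=1−1/(4·1/3)=0.2500>−1
Confirm numerically:
  x=-1.987: |R|=0.32906 <1
  x=-1.715: |R|=0.26541 <1
  x=-1.387: |R|=0.25426 <1
  x=-3.526: |R|=1.61823 >1
  x=-3.095: |R|=1.09801 >1
Interval (-3.0000, 0).

(-3.0000,0); λ=-5 ⇒ h* = (3)/5 = 0.6000.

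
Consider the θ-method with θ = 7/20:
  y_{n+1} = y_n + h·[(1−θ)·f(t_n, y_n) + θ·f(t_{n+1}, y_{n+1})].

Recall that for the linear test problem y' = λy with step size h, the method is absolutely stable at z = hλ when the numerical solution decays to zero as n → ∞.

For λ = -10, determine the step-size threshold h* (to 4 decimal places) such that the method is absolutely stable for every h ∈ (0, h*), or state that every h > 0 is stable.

Set f=λy, z=hλ:
  y_{n+1} = y_n + z·[13/20·y_n + 7/20·y_{n+1}] ⇒ (1 − 7/20z)y_{n+1} = (1 + 13/20z)y_n
  Hence R(z) = (1 + 13/20z)/(1 − 7/20z).

Boundary: |R(x)|=1, x<0.
x=-1.2: |R|=0.1549
R=−1: 1+13/20x = −1+7/20x ⇒ -3/10x=2 ⇒ x=2/(-3/10)=-6.6667
Confirm numerically:
  x=-5.847: |R|=0.91928 <1
  x=-4.789: |R|=0.78951 <1
  x=-3.052: |R|=0.47568 <1
  x=-2.944: |R|=0.44996 <1
  x=-7.204: |R|=1.04578 >1
  x=-7.085: |R|=1.03607 >1
  x=-6.708: |R|=1.00370 >1
Interval (-6.6667, 0).

(-6.6667,0); λ=-10 ⇒ h* = (20/3)/10 = 0.6667.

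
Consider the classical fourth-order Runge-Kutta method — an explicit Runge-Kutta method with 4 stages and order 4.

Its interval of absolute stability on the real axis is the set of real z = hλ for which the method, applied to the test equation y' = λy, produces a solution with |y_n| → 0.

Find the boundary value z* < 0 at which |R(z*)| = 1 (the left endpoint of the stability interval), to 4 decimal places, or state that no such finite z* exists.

Set f=λy, z=hλ:
  order 4, 4-stage ⇒ R(z)=1+z+z^2/2+z^3/6+z^4/24
  (e.g. R(-0.54)=0.58310, |R|=0.58310)

Boundary: |R(x)|=1, x<0.
x=-0.54: |R|=0.5831
|R(-2.88)|=1.1524 |R(-2.55)|=0.6995 |R(-0.9)|=0.4108
Bisect:
  x_lo=-3.3292 |R|=2.1814  x_hi=-0.2518 |R|=0.7774
  mid=-1.79052 |R|=0.28400 →hi
  mid=-2.55988 |R|=0.71004 →hi
  mid=-2.94456 |R|=1.26790 →lo
  mid=-2.75222 |R|=0.95127 →hi
  mid=-2.84839 |R|=1.09937 →lo
  mid=-2.80030 |R|=1.02287 →lo
  mid=-2.77626 |R|=0.98647 →hi
  mid=-2.78828 |R|=1.00452 →lo
  mid=-2.78227 |R|=0.99546 →hi
  ...
  [-2.78547,-2.78528] ⇒ x*=-2.7853
Interval (-2.7853, 0).

z* = -2.7853.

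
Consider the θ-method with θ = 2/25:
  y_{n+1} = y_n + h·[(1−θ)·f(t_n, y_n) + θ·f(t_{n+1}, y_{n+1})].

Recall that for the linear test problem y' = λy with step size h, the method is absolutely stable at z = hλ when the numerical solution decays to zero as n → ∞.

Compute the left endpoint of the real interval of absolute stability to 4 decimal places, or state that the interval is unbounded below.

On y'=λy, z=hλ:
  y_{n+1} = y_n + z·[23/25·y_n + 2/25·y_{n+1}] ⇒ (1 − 2/25z)y_{n+1} = (1 + 23/25z)y_n
  ⇒ R(z) = (1 + 23/25z)/(1 − 2/25z).

Need |R(x)|<1, x<0.
x=-0.57: |R|=0.4549
R=−1: 1+23/25x = −1+2/25x ⇒ -21/25x=2 ⇒ x=2/(-21/25)=-2.3810
Confirm numerically:
  x=-2.034: |R|=0.74935 <1
  x=-2.014: |R|=0.73453 <1
  x=-1.885: |R|=0.63799 <1
  x=-1.527: |R|=0.36077 <1
  x=-2.975: |R|=1.40307 >1
  x=-2.648: |R|=1.18511 >1
  x=-2.472: |R|=1.06385 >1
Interval (-2.3810, 0).

left endpoint -2.3810.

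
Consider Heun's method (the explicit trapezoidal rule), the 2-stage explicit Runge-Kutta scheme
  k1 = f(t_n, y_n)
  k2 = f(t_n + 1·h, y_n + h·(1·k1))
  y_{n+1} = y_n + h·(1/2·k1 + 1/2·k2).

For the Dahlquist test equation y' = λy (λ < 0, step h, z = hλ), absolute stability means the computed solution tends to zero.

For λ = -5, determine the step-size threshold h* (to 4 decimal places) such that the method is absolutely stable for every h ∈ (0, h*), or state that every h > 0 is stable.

Set f=λy, z=hλ:
  order 2, 2-stage ⇒ R(z)=1+z+z^2/2
  (e.g. R(-1.49)=0.62005, |R|=0.62005)

Solve |R(x)|<1 on ℝ⁻.
x=-1.49: |R|=0.6200
|R(-1.88)|=0.8872 |R(-1.79)|=0.8121 |R(-0.93)|=0.5025
Bisect:
  x_lo=-2.6810 |R|=1.9128  x_hi=-0.2595 |R|=0.7742
  mid=-1.47023 |R|=0.61056 →hi
  mid=-2.07559 |R|=1.07845 →lo
  mid=-1.77291 |R|=0.79870 →hi
  mid=-1.92425 |R|=0.92712 →hi
  mid=-1.99992 |R|=0.99992 →hi
  mid=-2.03776 |R|=1.03847 →lo
  mid=-2.01884 |R|=1.01902 →lo
  mid=-2.00938 |R|=1.00943 →lo
  ...
  [-2.00007,-1.99992] ⇒ x*=-2.0000
So |R|<1 on (-2.0000, 0).

(-2.0000,0); λ=-5 ⇒ h* = 0.4000.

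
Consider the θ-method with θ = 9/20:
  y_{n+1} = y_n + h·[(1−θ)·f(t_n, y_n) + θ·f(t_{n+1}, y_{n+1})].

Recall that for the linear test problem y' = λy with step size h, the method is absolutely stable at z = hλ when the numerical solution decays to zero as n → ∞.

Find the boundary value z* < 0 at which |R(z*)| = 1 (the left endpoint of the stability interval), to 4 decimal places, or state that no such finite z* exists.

left endpoint -20.0000.

On y'=λy, z=hλ:
  y_{n+1} = y_n + z·[11/20·y_n + 9/20·y_{n+1}] ⇒ (1 − 9/20z)y_{n+1} = (1 + 11/20z)y_n
  R(z) = (1 + 11/20z)/(1 − 9/20z).

Solve |R(x)|<1 on ℝ⁻.
x=-0.64: |R|=0.5031
R=−1: 1+11/20x = −1+9/20x ⇒ -1/10x=2 ⇒ x=2/(-1/10)=-20.0000
Confirm numerically:
  x=-18.453: |R|=0.98337 <1
  x=-18.058: |R|=0.97872 <1
  x=-14.558: |R|=0.92793 <1
  x=-20.452: |R|=1.00443 >1
  x=-20.177: |R|=1.00176 >1
  x=-20.060: |R|=1.00060 >1
So |R|<1 on (-20.0000, 0).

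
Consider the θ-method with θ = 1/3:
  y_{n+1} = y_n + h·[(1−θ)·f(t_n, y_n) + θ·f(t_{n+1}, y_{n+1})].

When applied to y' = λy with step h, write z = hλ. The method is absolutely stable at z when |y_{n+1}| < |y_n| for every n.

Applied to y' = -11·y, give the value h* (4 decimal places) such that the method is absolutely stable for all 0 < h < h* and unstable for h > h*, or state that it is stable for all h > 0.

(-6.0000,0); λ=-11 ⇒ h* = (6)/11 = 0.5455.

Test eqn y'=λy, z=hλ:
  y_{n+1} = y_n + z·[2/3·y_n + 1/3·y_{n+1}] ⇒ (1 − 1/3z)y_{n+1} = (1 + 2/3z)y_n
  Hence R(z) = (1 + 2/3z)/(1 − 1/3z).

Find x<0 with |R(x)|<1.
x=-1.57: |R|=0.0306
R=−1: 1+2/3x = −1+1/3x ⇒ -1/3x=2 ⇒ x=2/(-1/3)=-6.0000
Confirm numerically:
  x=-4.326: |R|=0.77150 <1
  x=-3.649: |R|=0.64641 <1
  x=-3.523: |R|=0.62027 <1
  x=-6.340: |R|=1.03640 >1
  x=-6.197: |R|=1.02142 >1
Interval (-6.0000, 0).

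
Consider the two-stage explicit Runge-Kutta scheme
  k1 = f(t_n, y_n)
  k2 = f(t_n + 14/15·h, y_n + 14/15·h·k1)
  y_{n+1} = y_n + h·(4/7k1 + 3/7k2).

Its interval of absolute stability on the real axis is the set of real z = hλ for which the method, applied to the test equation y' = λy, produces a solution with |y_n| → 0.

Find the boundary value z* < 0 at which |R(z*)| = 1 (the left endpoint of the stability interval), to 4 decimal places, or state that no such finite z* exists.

left endpoint -2.5000.

With y'=λy (z=hλ):
  k1=λy_n ⇒ h·k1=z·y_n;  k2=λ(1+14/15z)y_n ⇒ h·k2=z(1+14/15z)y_n
  y_{n+1}/y_n = 1 + 4/7z + 3/7z(1+14/15z) = 1 + z + 2/5z²
  Hence R(z) = 1 + z + 2/5z².

Solve |R(x)|<1 on ℝ⁻.
x=-1.56: |R|=0.4134
R=1: x+2/5x²=0 ⇒ x=−5/2=-2.5000; min R=1−1/(4·2/5)=0.3750>−1
Confirm numerically:
  x=-2.413: |R|=0.91603 <1
  x=-2.301: |R|=0.81684 <1
  x=-2.046: |R|=0.62845 <1
  x=-1.582: |R|=0.41909 <1
  x=-2.944: |R|=1.52285 >1
  x=-2.826: |R|=1.36851 >1
  x=-2.761: |R|=1.28825 >1
Interval (-2.5000, 0).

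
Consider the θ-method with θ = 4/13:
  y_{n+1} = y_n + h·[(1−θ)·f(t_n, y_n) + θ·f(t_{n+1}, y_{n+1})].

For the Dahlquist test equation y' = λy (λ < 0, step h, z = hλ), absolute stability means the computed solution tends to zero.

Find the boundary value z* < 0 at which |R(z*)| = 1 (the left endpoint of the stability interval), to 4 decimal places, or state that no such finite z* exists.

With y'=λy (z=hλ):
  y_{n+1} = y_n + z·[9/13·y_n + 4/13·y_{n+1}] ⇒ (1 − 4/13z)y_{n+1} = (1 + 9/13z)y_n
  so R(z) = (1 + 9/13z)/(1 − 4/13z).

Find x<0 with |R(x)|<1.
x=-0.67: |R|=0.4445
R=−1: 1+9/13x = −1+4/13x ⇒ -5/13x=2 ⇒ x=2/(-5/13)=-5.2000
Confirm numerically:
  x=-5.108: |R|=0.98624 <1
  x=-3.999: |R|=0.79290 <1
  x=-3.995: |R|=0.79210 <1
  x=-2.612: |R|=0.44814 <1
  x=-5.754: |R|=1.07691 >1
  x=-5.727: |R|=1.07338 >1
  x=-5.559: |R|=1.05094 >1
Interval (-5.2000, 0).

left endpoint -5.2000.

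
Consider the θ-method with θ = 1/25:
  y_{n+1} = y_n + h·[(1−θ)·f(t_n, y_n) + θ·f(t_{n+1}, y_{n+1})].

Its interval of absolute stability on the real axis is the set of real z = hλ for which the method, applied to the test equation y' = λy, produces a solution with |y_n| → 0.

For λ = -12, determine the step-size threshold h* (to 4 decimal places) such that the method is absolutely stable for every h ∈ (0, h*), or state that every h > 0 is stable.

On y'=λy, z=hλ:
  y_{n+1} = y_n + z·[24/25·y_n + 1/25·y_{n+1}] ⇒ (1 − 1/25z)y_{n+1} = (1 + 24/25z)y_n
  so R(z) = (1 + 24/25z)/(1 − 1/25z).

Boundary: |R(x)|=1, x<0.
x=-1.27: |R|=0.2086
R=−1: 1+24/25x = −1+1/25x ⇒ -23/25x=2 ⇒ x=2/(-23/25)=-2.1739
Confirm numerically:
  x=-1.974: |R|=0.82954 <1
  x=-1.542: |R|=0.45242 <1
  x=-1.051: |R|=0.00860 <1
  x=-2.449: |R|=1.23050 >1
  x=-2.271: |R|=1.08188 >1
So |R|<1 on (-2.1739, 0).

(-2.1739,0); λ=-12 ⇒ h* = (50/23)/12 = 0.1812.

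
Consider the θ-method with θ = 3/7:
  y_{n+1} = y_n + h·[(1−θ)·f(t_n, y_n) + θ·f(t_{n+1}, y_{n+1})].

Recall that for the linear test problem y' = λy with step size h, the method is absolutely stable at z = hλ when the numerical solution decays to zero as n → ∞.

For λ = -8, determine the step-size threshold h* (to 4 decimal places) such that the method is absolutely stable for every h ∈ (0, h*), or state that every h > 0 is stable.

(-14.0000,0); λ=-8 ⇒ h* = (14)/8 = 1.7500.

With y'=λy (z=hλ):
  y_{n+1} = y_n + z·[4/7·y_n + 3/7·y_{n+1}] ⇒ (1 − 3/7z)y_{n+1} = (1 + 4/7z)y_n
  R(z) = (1 + 4/7z)/(1 − 3/7z).

Find x<0 with |R(x)|<1.
x=-1.23: |R|=0.1946
R=−1: 1+4/7x = −1+3/7x ⇒ -1/7x=2 ⇒ x=2/(-1/7)=-14.0000
Confirm numerically:
  x=-10.130: |R|=0.89650 <1
  x=-9.226: |R|=0.86233 <1
  x=-7.753: |R|=0.79355 <1
  x=-7.215: |R|=0.76313 <1
  x=-14.484: |R|=1.00959 >1
  x=-14.418: |R|=1.00832 >1
  x=-14.361: |R|=1.00721 >1
Interval (-14.0000, 0).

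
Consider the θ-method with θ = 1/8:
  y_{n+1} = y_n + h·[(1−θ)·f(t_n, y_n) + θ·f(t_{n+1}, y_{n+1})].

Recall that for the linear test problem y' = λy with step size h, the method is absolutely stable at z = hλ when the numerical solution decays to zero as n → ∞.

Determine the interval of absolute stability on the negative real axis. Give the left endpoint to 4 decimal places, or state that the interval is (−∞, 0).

z∈(-2.6667,0).

Test eqn y'=λy, z=hλ:
  y_{n+1} = y_n + z·[7/8·y_n + 1/8·y_{n+1}] ⇒ (1 − 1/8z)y_{n+1} = (1 + 7/8z)y_n
  so R(z) = (1 + 7/8z)/(1 − 1/8z).

Boundary: |R(x)|=1, x<0.
x=-1.24: |R|=0.0736
R=−1: 1+7/8x = −1+1/8x ⇒ -3/4x=2 ⇒ x=2/(-3/4)=-2.6667
Confirm numerically:
  x=-2.474: |R|=0.88963 <1
  x=-2.127: |R|=0.68026 <1
  x=-1.673: |R|=0.38365 <1
  x=-1.637: |R|=0.35893 <1
  x=-3.185: |R|=1.27805 >1
  x=-2.922: |R|=1.14027 >1
So |R|<1 on (-2.6667, 0).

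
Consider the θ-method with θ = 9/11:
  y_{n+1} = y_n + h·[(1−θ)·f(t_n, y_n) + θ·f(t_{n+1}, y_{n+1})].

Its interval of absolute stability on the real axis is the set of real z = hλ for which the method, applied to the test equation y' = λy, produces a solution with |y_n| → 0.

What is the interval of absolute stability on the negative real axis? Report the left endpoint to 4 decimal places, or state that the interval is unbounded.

Set f=λy, z=hλ:
  y_{n+1} = y_n + z·[2/11·y_n + 9/11·y_{n+1}] ⇒ (1 − 9/11z)y_{n+1} = (1 + 2/11z)y_n
  R(z) = (1 + 2/11z)/(1 − 9/11z).

Boundary: |R(x)|=1, x<0.
x=-0.62: |R|=0.5887
x=-2: |R|=0.2414
x=-10: |R|=0.0891
x=-100: |R|=0.2075
θ=9/11≥1/2 ⇒ |1+2/11x|<|1−9/11x| ∀x<0 ⇒ interval (−∞,0).

interval (−∞, 0).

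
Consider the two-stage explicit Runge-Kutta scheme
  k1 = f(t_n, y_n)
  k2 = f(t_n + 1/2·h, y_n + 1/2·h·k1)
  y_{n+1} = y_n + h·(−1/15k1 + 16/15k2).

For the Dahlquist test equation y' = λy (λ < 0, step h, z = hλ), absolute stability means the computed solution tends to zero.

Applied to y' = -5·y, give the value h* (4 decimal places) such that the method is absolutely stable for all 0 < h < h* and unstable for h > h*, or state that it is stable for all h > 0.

With y'=λy (z=hλ):
  k1=λy_n ⇒ h·k1=z·y_n;  k2=λ(1+1/2z)y_n ⇒ h·k2=z(1+1/2z)y_n
  y_{n+1}/y_n = 1 − 1/15z + 16/15z(1+1/2z) = 1 + z + 8/15z²
  so R(z) = 1 + z + 8/15z².

Solve |R(x)|<1 on ℝ⁻.
x=-0.53: |R|=0.6198
R=1: x+8/15x²=0 ⇒ x=−15/8=-1.8750; min R=1−1/(4·8/15)=0.5312>−1
Confirm numerically:
  x=-1.508: |R|=0.70483 <1
  x=-1.199: |R|=0.56772 <1
  x=-0.845: |R|=0.53581 <1
  x=-2.111: |R|=1.26570 >1
  x=-1.952: |R|=1.08016 >1
Interval (-1.8750, 0).

(-1.8750,0); λ=-5 ⇒ h* = (15/8)/5 = 0.3750.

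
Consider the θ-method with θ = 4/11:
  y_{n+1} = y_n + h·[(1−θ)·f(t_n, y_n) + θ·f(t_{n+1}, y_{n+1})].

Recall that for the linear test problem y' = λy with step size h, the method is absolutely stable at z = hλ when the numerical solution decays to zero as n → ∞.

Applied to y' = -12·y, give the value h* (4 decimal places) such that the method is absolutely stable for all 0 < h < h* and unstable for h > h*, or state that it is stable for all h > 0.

(-7.3333,0); λ=-12 ⇒ h* = (22/3)/12 = 0.6111.

With y'=λy (z=hλ):
  y_{n+1} = y_n + z·[7/11·y_n + 4/11·y_{n+1}] ⇒ (1 − 4/11z)y_{n+1} = (1 + 7/11z)y_n
  so R(z) = (1 + 7/11z)/(1 − 4/11z).

Need |R(x)|<1, x<0.
x=-0.58: |R|=0.5210
R=−1: 1+7/11x = −1+4/11x ⇒ -3/11x=2 ⇒ x=2/(-3/11)=-7.3333
Confirm numerically:
  x=-4.793: |R|=0.74741 <1
  x=-3.604: |R|=0.55980 <1
  x=-3.449: |R|=0.53005 <1
  x=-7.749: |R|=1.02969 >1
  x=-7.652: |R|=1.02298 >1
Stable set (-7.3333, 0).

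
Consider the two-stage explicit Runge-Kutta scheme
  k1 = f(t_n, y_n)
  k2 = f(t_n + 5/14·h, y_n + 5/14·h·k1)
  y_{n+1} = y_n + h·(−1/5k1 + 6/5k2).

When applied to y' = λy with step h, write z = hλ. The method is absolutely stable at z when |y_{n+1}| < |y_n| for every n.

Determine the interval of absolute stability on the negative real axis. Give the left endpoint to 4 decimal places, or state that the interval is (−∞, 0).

(-2.3333, 0).

Set f=λy, z=hλ:
  k1=λy_n ⇒ h·k1=z·y_n;  k2=λ(1+5/14z)y_n ⇒ h·k2=z(1+5/14z)y_n
  y_{n+1}/y_n = 1 − 1/5z + 6/5z(1+5/14z) = 1 + z + 3/7z²
  R(z) = 1 + z + 3/7z².

Solve |R(x)|<1 on ℝ⁻.
x=-1.55: |R|=0.4796
R=1: x+3/7x²=0 ⇒ x=−7/3=-2.3333; min R=1−1/(4·3/7)=0.4167>−1
Confirm numerically:
  x=-2.033: |R|=0.73832 <1
  x=-1.237: |R|=0.41879 <1
  x=-1.017: |R|=0.42627 <1
  x=-2.868: |R|=1.65718 >1
  x=-2.686: |R|=1.40597 >1
  x=-2.408: |R|=1.07706 >1
So |R|<1 on (-2.3333, 0).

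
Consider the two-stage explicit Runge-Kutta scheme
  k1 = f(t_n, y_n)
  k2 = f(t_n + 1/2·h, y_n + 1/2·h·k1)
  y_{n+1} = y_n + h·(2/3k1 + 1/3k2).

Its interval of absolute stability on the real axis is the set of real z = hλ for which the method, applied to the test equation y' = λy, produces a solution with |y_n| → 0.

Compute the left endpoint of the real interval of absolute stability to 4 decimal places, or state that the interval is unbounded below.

Set f=λy, z=hλ:
  k1=λy_n ⇒ h·k1=z·y_n;  k2=λ(1+1/2z)y_n ⇒ h·k2=z(1+1/2z)y_n
  y_{n+1}/y_n = 1 + 2/3z + 1/3z(1+1/2z) = 1 + z + 1/6z²
  ⇒ R(z) = 1 + z + 1/6z².

Solve |R(x)|<1 on ℝ⁻.
x=-0.67: |R|=0.4048
R=1: x+1/6x²=0 ⇒ x=−6=-6.0000; min R=1−1/(4·1/6)=-0.5000>−1
Confirm numerically:
  x=-5.643: |R|=0.66424 <1
  x=-4.193: |R|=0.26279 <1
  x=-3.549: |R|=0.44977 <1
  x=-3.374: |R|=0.47669 <1
  x=-6.505: |R|=1.54750 >1
  x=-6.354: |R|=1.37489 >1
  x=-6.174: |R|=1.17905 >1
Interval (-6.0000, 0).

left endpoint -6.0000.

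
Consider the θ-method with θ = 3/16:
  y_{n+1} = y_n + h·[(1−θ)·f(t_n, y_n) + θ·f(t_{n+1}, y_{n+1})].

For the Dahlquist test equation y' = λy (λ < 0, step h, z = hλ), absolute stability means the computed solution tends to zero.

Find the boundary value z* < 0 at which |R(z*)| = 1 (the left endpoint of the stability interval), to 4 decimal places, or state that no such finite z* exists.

left endpoint -3.2000.

With y'=λy (z=hλ):
  y_{n+1} = y_n + z·[13/16·y_n + 3/16·y_{n+1}] ⇒ (1 − 3/16z)y_{n+1} = (1 + 13/16z)y_n
  Hence R(z) = (1 + 13/16z)/(1 − 3/16z).

Solve |R(x)|<1 on ℝ⁻.
x=-0.73: |R|=0.3579
R=−1: 1+13/16x = −1+3/16x ⇒ -5/8x=2 ⇒ x=2/(-5/8)=-3.2000
Confirm numerically:
  x=-3.173: |R|=0.98942 <1
  x=-2.965: |R|=0.90560 <1
  x=-2.580: |R|=0.73884 <1
  x=-3.791: |R|=1.21591 >1
  x=-3.697: |R|=1.18346 >1
  x=-3.635: |R|=1.16168 >1
Stable set (-3.2000, 0).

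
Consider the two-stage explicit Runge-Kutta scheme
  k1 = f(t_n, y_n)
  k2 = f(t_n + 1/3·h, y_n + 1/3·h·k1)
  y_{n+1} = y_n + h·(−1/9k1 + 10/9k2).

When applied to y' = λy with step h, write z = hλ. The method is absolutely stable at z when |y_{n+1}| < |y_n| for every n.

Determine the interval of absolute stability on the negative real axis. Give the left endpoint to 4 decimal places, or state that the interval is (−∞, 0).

Test eqn y'=λy, z=hλ:
  k1=λy_n ⇒ h·k1=z·y_n;  k2=λ(1+1/3z)y_n ⇒ h·k2=z(1+1/3z)y_n
  y_{n+1}/y_n = 1 − 1/9z + 10/9z(1+1/3z) = 1 + z + 10/27z²
  ⇒ R(z) = 1 + z + 10/27z².

Need |R(x)|<1, x<0.
x=-1.69: |R|=0.3678
R=1: x+10/27x²=0 ⇒ x=−27/10=-2.7000; min R=1−1/(4·10/27)=0.3250>−1
Confirm numerically:
  x=-1.890: |R|=0.43300 <1
  x=-1.887: |R|=0.43180 <1
  x=-1.451: |R|=0.32878 <1
  x=-3.203: |R|=1.59671 >1
  x=-2.968: |R|=1.29460 >1
So |R|<1 on (-2.7000, 0).

(-2.7000, 0).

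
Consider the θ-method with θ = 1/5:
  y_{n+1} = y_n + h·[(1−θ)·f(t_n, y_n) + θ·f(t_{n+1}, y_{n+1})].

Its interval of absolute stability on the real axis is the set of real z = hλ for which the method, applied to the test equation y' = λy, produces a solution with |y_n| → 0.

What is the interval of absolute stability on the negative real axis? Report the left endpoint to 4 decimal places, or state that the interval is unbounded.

z∈(-3.3333,0).

Set f=λy, z=hλ:
  y_{n+1} = y_n + z·[4/5·y_n + 1/5·y_{n+1}] ⇒ (1 − 1/5z)y_{n+1} = (1 + 4/5z)y_n
  R(z) = (1 + 4/5z)/(1 − 1/5z).

Need |R(x)|<1, x<0.
x=-1.2: |R|=0.0323
R=−1: 1+4/5x = −1+1/5x ⇒ -3/5x=2 ⇒ x=2/(-3/5)=-3.3333
Confirm numerically:
  x=-2.716: |R|=0.75998 <1
  x=-2.121: |R|=0.48926 <1
  x=-1.829: |R|=0.33914 <1
  x=-3.631: |R|=1.10346 >1
  x=-3.594: |R|=1.09099 >1
  x=-3.543: |R|=1.07363 >1
Stable set (-3.3333, 0).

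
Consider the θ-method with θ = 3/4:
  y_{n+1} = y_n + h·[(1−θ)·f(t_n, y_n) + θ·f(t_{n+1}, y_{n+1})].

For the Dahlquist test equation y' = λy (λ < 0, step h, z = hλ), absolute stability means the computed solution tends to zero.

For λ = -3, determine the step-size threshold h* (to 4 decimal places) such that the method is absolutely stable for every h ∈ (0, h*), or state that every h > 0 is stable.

unbounded; (−∞, 0). Any h>0 works for λ=-3.

Test eqn y'=λy, z=hλ:
  y_{n+1} = y_n + z·[1/4·y_n + 3/4·y_{n+1}] ⇒ (1 − 3/4z)y_{n+1} = (1 + 1/4z)y_n
  ⇒ R(z) = (1 + 1/4z)/(1 − 3/4z).

Need |R(x)|<1, x<0.
x=-0.92: |R|=0.4556
x=-2: |R|=0.2000
x=-10: |R|=0.1765
x=-100: |R|=0.3158
θ=3/4≥1/2 ⇒ |1+1/4x|<|1−3/4x| ∀x<0 ⇒ interval (−∞,0).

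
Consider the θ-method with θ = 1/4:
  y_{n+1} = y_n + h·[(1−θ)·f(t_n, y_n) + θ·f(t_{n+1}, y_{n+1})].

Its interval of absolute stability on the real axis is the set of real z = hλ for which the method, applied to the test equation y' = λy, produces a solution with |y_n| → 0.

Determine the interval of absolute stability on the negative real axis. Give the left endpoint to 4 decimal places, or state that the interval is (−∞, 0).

(-4.0000, 0).

Set f=λy, z=hλ:
  y_{n+1} = y_n + z·[3/4·y_n + 1/4·y_{n+1}] ⇒ (1 − 1/4z)y_{n+1} = (1 + 3/4z)y_n
  ⇒ R(z) = (1 + 3/4z)/(1 − 1/4z).

Solve |R(x)|<1 on ℝ⁻.
x=-1: |R|=0.2000
R=−1: 1+3/4x = −1+1/4x ⇒ -1/2x=2 ⇒ x=2/(-1/2)=-4.0000
Confirm numerically:
  x=-3.482: |R|=0.86153 <1
  x=-2.933: |R|=0.69220 <1
  x=-2.706: |R|=0.61408 <1
  x=-1.629: |R|=0.15758 <1
  x=-4.571: |R|=1.13324 >1
  x=-4.312: |R|=1.07507 >1
  x=-4.050: |R|=1.01242 >1
Stable set (-4.0000, 0).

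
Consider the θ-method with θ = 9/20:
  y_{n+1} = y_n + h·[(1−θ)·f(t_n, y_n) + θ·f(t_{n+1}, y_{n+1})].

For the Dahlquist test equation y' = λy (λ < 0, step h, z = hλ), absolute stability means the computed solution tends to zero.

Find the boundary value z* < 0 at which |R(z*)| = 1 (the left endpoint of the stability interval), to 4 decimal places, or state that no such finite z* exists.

z* = -20.0000.

On y'=λy, z=hλ:
  y_{n+1} = y_n + z·[11/20·y_n + 9/20·y_{n+1}] ⇒ (1 − 9/20z)y_{n+1} = (1 + 11/20z)y_n
  ⇒ R(z) = (1 + 11/20z)/(1 − 9/20z).

Boundary: |R(x)|=1, x<0.
x=-0.38: |R|=0.6755
R=−1: 1+11/20x = −1+9/20x ⇒ -1/10x=2 ⇒ x=2/(-1/10)=-20.0000
Confirm numerically:
  x=-16.130: |R|=0.95314 <1
  x=-15.623: |R|=0.94549 <1
  x=-9.995: |R|=0.81802 <1
  x=-20.249: |R|=1.00246 >1
  x=-20.181: |R|=1.00180 >1
So |R|<1 on (-20.0000, 0).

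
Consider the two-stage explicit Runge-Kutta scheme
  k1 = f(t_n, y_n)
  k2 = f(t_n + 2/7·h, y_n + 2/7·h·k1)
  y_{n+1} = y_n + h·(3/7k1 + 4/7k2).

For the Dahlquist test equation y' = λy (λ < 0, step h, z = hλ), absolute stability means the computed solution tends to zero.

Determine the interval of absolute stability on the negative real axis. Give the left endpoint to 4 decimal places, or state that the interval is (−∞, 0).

z∈(-6.1250,0).

On y'=λy, z=hλ:
  k1=λy_n ⇒ h·k1=z·y_n;  k2=λ(1+2/7z)y_n ⇒ h·k2=z(1+2/7z)y_n
  y_{n+1}/y_n = 1 + 3/7z + 4/7z(1+2/7z) = 1 + z + 8/49z²
  Hence R(z) = 1 + z + 8/49z².

Solve |R(x)|<1 on ℝ⁻.
x=-0.76: |R|=0.3343
R=1: x+8/49x²=0 ⇒ x=−49/8=-6.1250; min R=1−1/(4·8/49)=-0.5312>−1
Confirm numerically:
  x=-5.743: |R|=0.64182 <1
  x=-3.748: |R|=0.45453 <1
  x=-3.059: |R|=0.53125 <1
  x=-2.574: |R|=0.49229 <1
  x=-6.573: |R|=1.48077 >1
  x=-6.566: |R|=1.47275 >1
Interval (-6.1250, 0).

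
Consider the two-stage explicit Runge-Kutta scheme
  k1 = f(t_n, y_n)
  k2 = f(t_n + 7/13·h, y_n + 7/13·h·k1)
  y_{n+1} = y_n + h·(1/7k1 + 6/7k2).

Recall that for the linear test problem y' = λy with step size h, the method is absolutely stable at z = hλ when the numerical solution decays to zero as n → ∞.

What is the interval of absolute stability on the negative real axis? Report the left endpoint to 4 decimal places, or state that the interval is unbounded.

Set f=λy, z=hλ:
  k1=λy_n ⇒ h·k1=z·y_n;  k2=λ(1+7/13z)y_n ⇒ h·k2=z(1+7/13z)y_n
  y_{n+1}/y_n = 1 + 1/7z + 6/7z(1+7/13z) = 1 + z + 6/13z²
  R(z) = 1 + z + 6/13z².

Boundary: |R(x)|=1, x<0.
x=-1.09: |R|=0.4584
R=1: x+6/13x²=0 ⇒ x=−13/6=-2.1667; min R=1−1/(4·6/13)=0.4583>−1
Confirm numerically:
  x=-1.753: |R|=0.66531 <1
  x=-1.410: |R|=0.50758 <1
  x=-1.237: |R|=0.46923 <1
  x=-2.670: |R|=1.62026 >1
  x=-2.316: |R|=1.15963 >1
  x=-2.298: |R|=1.13929 >1
So |R|<1 on (-2.1667, 0).

(-2.1667, 0).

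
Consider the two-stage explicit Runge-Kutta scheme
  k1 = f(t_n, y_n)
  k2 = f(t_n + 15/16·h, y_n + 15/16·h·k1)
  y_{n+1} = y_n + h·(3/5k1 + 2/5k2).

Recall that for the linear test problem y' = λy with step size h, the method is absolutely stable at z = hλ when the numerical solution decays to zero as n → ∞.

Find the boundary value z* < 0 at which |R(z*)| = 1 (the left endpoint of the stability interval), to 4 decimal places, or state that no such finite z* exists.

z* = -2.6667.

On y'=λy, z=hλ:
  k1=λy_n ⇒ h·k1=z·y_n;  k2=λ(1+15/16z)y_n ⇒ h·k2=z(1+15/16z)y_n
  y_{n+1}/y_n = 1 + 3/5z + 2/5z(1+15/16z) = 1 + z + 3/8z²
  so R(z) = 1 + z + 3/8z².

Solve |R(x)|<1 on ℝ⁻.
x=-1.19: |R|=0.3410
R=1: x+3/8x²=0 ⇒ x=−8/3=-2.6667; min R=1−1/(4·3/8)=0.3333>−1
Confirm numerically:
  x=-2.245: |R|=0.64501 <1
  x=-1.601: |R|=0.36020 <1
  x=-1.159: |R|=0.34473 <1
  x=-1.119: |R|=0.35056 <1
  x=-3.131: |R|=1.54519 >1
  x=-3.005: |R|=1.38126 >1
Stable set (-2.6667, 0).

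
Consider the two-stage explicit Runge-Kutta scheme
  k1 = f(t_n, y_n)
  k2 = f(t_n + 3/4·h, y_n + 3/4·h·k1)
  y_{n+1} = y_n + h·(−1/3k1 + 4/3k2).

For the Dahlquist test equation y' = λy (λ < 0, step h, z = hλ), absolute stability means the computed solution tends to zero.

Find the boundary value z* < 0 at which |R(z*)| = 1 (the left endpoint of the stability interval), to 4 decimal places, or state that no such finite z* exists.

With y'=λy (z=hλ):
  k1=λy_n ⇒ h·k1=z·y_n;  k2=λ(1+3/4z)y_n ⇒ h·k2=z(1+3/4z)y_n
  y_{n+1}/y_n = 1 − 1/3z + 4/3z(1+3/4z) = 1 + z + z²
  Hence R(z) = 1 + z + z².

Need |R(x)|<1, x<0.
x=-1.05: |R|=1.0525
R=1: x+1x²=0 ⇒ x=−1=-1.0000; min R=1−1/(4·1)=0.7500>−1
Confirm numerically:
  x=-0.933: |R|=0.93749 <1
  x=-0.800: |R|=0.84000 <1
  x=-0.539: |R|=0.75152 <1
  x=-1.594: |R|=1.94684 >1
  x=-1.395: |R|=1.55103 >1
  x=-1.198: |R|=1.23720 >1
Stable set (-1.0000, 0).

left endpoint -1.0000.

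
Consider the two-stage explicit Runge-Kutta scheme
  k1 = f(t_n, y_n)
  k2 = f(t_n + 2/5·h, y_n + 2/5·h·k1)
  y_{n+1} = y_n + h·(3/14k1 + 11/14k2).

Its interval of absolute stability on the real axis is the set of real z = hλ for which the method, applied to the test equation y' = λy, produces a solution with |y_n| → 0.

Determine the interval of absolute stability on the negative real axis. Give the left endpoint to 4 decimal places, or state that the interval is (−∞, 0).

Set f=λy, z=hλ:
  k1=λy_n ⇒ h·k1=z·y_n;  k2=λ(1+2/5z)y_n ⇒ h·k2=z(1+2/5z)y_n
  y_{n+1}/y_n = 1 + 3/14z + 11/14z(1+2/5z) = 1 + z + 11/35z²
  Hence R(z) = 1 + z + 11/35z².

Solve |R(x)|<1 on ℝ⁻.
x=-0.35: |R|=0.6885
R=1: x+11/35x²=0 ⇒ x=−35/11=-3.1818; min R=1−1/(4·11/35)=0.2045>−1
Confirm numerically:
  x=-2.496: |R|=0.46201 <1
  x=-2.397: |R|=0.40876 <1
  x=-2.027: |R|=0.26431 <1
  x=-1.335: |R|=0.22513 <1
  x=-3.746: |R|=1.66422 >1
  x=-3.661: |R|=1.55135 >1
Stable set (-3.1818, 0).

(-3.1818, 0).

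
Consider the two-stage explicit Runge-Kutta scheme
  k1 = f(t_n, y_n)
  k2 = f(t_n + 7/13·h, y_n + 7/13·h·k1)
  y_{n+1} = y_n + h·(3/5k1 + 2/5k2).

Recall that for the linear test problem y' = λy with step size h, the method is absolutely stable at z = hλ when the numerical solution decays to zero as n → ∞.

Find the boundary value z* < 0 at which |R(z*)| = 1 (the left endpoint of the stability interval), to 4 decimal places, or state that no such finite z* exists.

left endpoint -4.6429.

With y'=λy (z=hλ):
  k1=λy_n ⇒ h·k1=z·y_n;  k2=λ(1+7/13z)y_n ⇒ h·k2=z(1+7/13z)y_n
  y_{n+1}/y_n = 1 + 3/5z + 2/5z(1+7/13z) = 1 + z + 14/65z²
  ⇒ R(z) = 1 + z + 14/65z².

Solve |R(x)|<1 on ℝ⁻.
x=-1.74: |R|=0.0879
R=1: x+14/65x²=0 ⇒ x=−65/14=-4.6429; min R=1−1/(4·14/65)=-0.1607>−1
Confirm numerically:
  x=-3.997: |R|=0.44399 <1
  x=-2.910: |R|=0.08610 <1
  x=-2.255: |R|=0.15976 <1
  x=-5.203: |R|=1.62772 >1
  x=-5.197: |R|=1.62028 >1
  x=-4.912: |R|=1.28474 >1
So |R|<1 on (-4.6429, 0).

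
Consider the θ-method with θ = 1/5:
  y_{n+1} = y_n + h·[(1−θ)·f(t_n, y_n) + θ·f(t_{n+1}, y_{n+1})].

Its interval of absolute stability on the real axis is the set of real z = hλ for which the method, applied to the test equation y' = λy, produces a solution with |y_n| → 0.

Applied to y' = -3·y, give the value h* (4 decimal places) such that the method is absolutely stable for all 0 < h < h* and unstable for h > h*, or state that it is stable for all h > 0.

(-3.3333,0); λ=-3 ⇒ h* = (10/3)/3 = 1.1111.

Test eqn y'=λy, z=hλ:
  y_{n+1} = y_n + z·[4/5·y_n + 1/5·y_{n+1}] ⇒ (1 − 1/5z)y_{n+1} = (1 + 4/5z)y_n
  R(z) = (1 + 4/5z)/(1 − 1/5z).

Boundary: |R(x)|=1, x<0.
x=-0.37: |R|=0.6555
R=−1: 1+4/5x = −1+1/5x ⇒ -3/5x=2 ⇒ x=2/(-3/5)=-3.3333
Confirm numerically:
  x=-2.857: |R|=0.81812 <1
  x=-2.479: |R|=0.65731 <1
  x=-1.995: |R|=0.42602 <1
  x=-3.906: |R|=1.19290 >1
  x=-3.727: |R|=1.13533 >1
Interval (-3.3333, 0).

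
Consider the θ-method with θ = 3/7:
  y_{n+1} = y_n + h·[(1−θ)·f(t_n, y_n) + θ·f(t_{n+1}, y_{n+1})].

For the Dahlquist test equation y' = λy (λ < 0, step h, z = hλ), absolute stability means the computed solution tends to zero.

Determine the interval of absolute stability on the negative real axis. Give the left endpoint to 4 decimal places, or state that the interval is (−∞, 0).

z∈(-14.0000,0).

Set f=λy, z=hλ:
  y_{n+1} = y_n + z·[4/7·y_n + 3/7·y_{n+1}] ⇒ (1 − 3/7z)y_{n+1} = (1 + 4/7z)y_n
  so R(z) = (1 + 4/7z)/(1 − 3/7z).

Boundary: |R(x)|=1, x<0.
x=-0.87: |R|=0.3663
R=−1: 1+4/7x = −1+3/7x ⇒ -1/7x=2 ⇒ x=2/(-1/7)=-14.0000
Confirm numerically:
  x=-11.783: |R|=0.94765 <1
  x=-11.699: |R|=0.94534 <1
  x=-9.655: |R|=0.87919 <1
  x=-14.556: |R|=1.01097 >1
  x=-14.412: |R|=1.00820 >1
  x=-14.212: |R|=1.00427 >1
Stable set (-14.0000, 0).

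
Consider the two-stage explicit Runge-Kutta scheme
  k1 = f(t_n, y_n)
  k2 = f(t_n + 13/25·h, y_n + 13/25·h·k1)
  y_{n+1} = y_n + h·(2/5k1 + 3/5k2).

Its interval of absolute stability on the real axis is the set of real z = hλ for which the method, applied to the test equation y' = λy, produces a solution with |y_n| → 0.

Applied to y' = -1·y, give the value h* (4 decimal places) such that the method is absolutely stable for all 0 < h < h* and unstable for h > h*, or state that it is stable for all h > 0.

(-3.2051,0); λ=-1 ⇒ h* = (125/39)/1 = 3.2051.

On y'=λy, z=hλ:
  k1=λy_n ⇒ h·k1=z·y_n;  k2=λ(1+13/25z)y_n ⇒ h·k2=z(1+13/25z)y_n
  y_{n+1}/y_n = 1 + 2/5z + 3/5z(1+13/25z) = 1 + z + 39/125z²
  R(z) = 1 + z + 39/125z².

Boundary: |R(x)|=1, x<0.
x=-0.57: |R|=0.5314
R=1: x+39/125x²=0 ⇒ x=−125/39=-3.2051; min R=1−1/(4·39/125)=0.1987>−1
Confirm numerically:
  x=-3.067: |R|=0.86782 <1
  x=-2.434: |R|=0.41440 <1
  x=-1.944: |R|=0.23509 <1
  x=-1.584: |R|=0.19883 <1
  x=-3.717: |R|=1.59362 >1
  x=-3.457: |R|=1.27166 >1
Interval (-3.2051, 0).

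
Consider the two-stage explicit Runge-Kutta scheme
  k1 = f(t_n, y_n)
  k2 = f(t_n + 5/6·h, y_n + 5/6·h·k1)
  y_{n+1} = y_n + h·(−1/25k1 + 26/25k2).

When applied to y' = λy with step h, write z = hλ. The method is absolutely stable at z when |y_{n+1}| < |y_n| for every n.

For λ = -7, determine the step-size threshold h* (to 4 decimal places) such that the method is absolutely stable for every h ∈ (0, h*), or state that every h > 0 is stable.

Set f=λy, z=hλ:
  k1=λy_n ⇒ h·k1=z·y_n;  k2=λ(1+5/6z)y_n ⇒ h·k2=z(1+5/6z)y_n
  y_{n+1}/y_n = 1 − 1/25z + 26/25z(1+5/6z) = 1 + z + 13/15z²
  R(z) = 1 + z + 13/15z².

Boundary: |R(x)|=1, x<0.
x=-1.7: |R|=1.8047
R=1: x+13/15x²=0 ⇒ x=−15/13=-1.1538; min R=1−1/(4·13/15)=0.7115>−1
Confirm numerically:
  x=-0.961: |R|=0.83938 <1
  x=-0.688: |R|=0.72223 <1
  x=-0.506: |R|=0.71590 <1
  x=-1.732: |R|=1.86785 >1
  x=-1.203: |R|=1.05125 >1
Stable set (-1.1538, 0).

(-1.1538,0); λ=-7 ⇒ h* = (15/13)/7 = 0.1648.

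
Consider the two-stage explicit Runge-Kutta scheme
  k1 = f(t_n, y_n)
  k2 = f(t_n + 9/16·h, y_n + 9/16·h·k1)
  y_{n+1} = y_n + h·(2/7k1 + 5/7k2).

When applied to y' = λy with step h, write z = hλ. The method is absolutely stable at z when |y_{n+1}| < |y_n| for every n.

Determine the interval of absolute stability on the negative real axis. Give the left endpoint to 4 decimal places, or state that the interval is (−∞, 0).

With y'=λy (z=hλ):
  k1=λy_n ⇒ h·k1=z·y_n;  k2=λ(1+9/16z)y_n ⇒ h·k2=z(1+9/16z)y_n
  y_{n+1}/y_n = 1 + 2/7z + 5/7z(1+9/16z) = 1 + z + 45/112z²
  Hence R(z) = 1 + z + 45/112z².

Need |R(x)|<1, x<0.
x=-1.1: |R|=0.3862
R=1: x+45/112x²=0 ⇒ x=−112/45=-2.4889; min R=1−1/(4·45/112)=0.3778>−1
Confirm numerically:
  x=-1.844: |R|=0.52221 <1
  x=-1.803: |R|=0.50313 <1
  x=-1.261: |R|=0.37789 <1
  x=-2.778: |R|=1.32269 >1
  x=-2.536: |R|=1.04800 >1
Stable set (-2.4889, 0).

(-2.4889, 0).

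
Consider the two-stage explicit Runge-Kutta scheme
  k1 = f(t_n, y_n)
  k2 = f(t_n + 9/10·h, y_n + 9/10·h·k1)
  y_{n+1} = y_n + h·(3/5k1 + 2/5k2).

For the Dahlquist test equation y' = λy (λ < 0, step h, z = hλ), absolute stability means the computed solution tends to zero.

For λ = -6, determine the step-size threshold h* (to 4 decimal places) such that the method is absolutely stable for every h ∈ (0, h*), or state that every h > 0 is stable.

Set f=λy, z=hλ:
  k1=λy_n ⇒ h·k1=z·y_n;  k2=λ(1+9/10z)y_n ⇒ h·k2=z(1+9/10z)y_n
  y_{n+1}/y_n = 1 + 3/5z + 2/5z(1+9/10z) = 1 + z + 9/25z²
  R(z) = 1 + z + 9/25z².

Need |R(x)|<1, x<0.
x=-1.16: |R|=0.3244
R=1: x+9/25x²=0 ⇒ x=−25/9=-2.7778; min R=1−1/(4·9/25)=0.3056>−1
Confirm numerically:
  x=-2.457: |R|=0.71627 <1
  x=-1.898: |R|=0.39887 <1
  x=-1.807: |R|=0.36849 <1
  x=-1.415: |R|=0.30580 <1
  x=-3.228: |R|=1.52319 >1
  x=-3.107: |R|=1.36824 >1
  x=-2.996: |R|=1.23537 >1
Stable set (-2.7778, 0).

(-2.7778,0); λ=-6 ⇒ h* = (25/9)/6 = 0.4630.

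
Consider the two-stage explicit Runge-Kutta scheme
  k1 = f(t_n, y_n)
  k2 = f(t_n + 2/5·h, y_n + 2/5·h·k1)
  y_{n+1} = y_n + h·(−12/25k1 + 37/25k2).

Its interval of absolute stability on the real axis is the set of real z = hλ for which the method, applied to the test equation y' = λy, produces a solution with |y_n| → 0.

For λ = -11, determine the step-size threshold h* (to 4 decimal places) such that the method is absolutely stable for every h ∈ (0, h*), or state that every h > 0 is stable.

(-1.6892,0); λ=-11 ⇒ h* = (125/74)/11 = 0.1536.

Test eqn y'=λy, z=hλ:
  k1=λy_n ⇒ h·k1=z·y_n;  k2=λ(1+2/5z)y_n ⇒ h·k2=z(1+2/5z)y_n
  y_{n+1}/y_n = 1 − 12/25z + 37/25z(1+2/5z) = 1 + z + 74/125z²
  R(z) = 1 + z + 74/125z².

Solve |R(x)|<1 on ℝ⁻.
x=-1.28: |R|=0.6899
R=1: x+74/125x²=0 ⇒ x=−125/74=-1.6892; min R=1−1/(4·74/125)=0.5777>−1
Confirm numerically:
  x=-1.250: |R|=0.67500 <1
  x=-1.032: |R|=0.59849 <1
  x=-0.873: |R|=0.57818 <1
  x=-0.817: |R|=0.57815 <1
  x=-1.987: |R|=1.35032 >1
  x=-1.894: |R|=1.22964 >1
  x=-1.887: |R|=1.22098 >1
Interval (-1.6892, 0).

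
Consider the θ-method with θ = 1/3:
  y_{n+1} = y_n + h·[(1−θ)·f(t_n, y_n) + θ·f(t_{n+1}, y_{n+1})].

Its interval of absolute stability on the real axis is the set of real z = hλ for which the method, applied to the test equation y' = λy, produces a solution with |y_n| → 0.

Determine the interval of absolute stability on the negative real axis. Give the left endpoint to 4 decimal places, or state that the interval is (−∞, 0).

(-6.0000, 0).

Set f=λy, z=hλ:
  y_{n+1} = y_n + z·[2/3·y_n + 1/3·y_{n+1}] ⇒ (1 − 1/3z)y_{n+1} = (1 + 2/3z)y_n
  so R(z) = (1 + 2/3z)/(1 − 1/3z).

Solve |R(x)|<1 on ℝ⁻.
x=-0.47: |R|=0.5937
R=−1: 1+2/3x = −1+1/3x ⇒ -1/3x=2 ⇒ x=2/(-1/3)=-6.0000
Confirm numerically:
  x=-5.885: |R|=0.98706 <1
  x=-5.707: |R|=0.96635 <1
  x=-4.724: |R|=0.83480 <1
  x=-3.253: |R|=0.56069 <1
  x=-6.572: |R|=1.05976 >1
  x=-6.353: |R|=1.03774 >1
Stable set (-6.0000, 0).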